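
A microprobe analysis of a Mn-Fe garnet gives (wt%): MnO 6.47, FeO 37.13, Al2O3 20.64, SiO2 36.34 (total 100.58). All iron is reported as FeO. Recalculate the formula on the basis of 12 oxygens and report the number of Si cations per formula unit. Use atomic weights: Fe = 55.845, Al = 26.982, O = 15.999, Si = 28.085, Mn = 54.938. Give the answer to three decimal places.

MnO (M=70.937): mol = 0.09121; Mn = 0.09121, O = 0.09121.
FeO (M=71.844): mol = 0.51681; Fe = 0.51681, O = 0.51681.
Al2O3 (M=101.961): mol = 0.20243; Al = 0.40486, O = 0.60729.
SiO2 (M=60.083): mol = 0.60483; Si = 0.60483, O = 1.20966.
ΣO = 2.42497; factor = 12/ΣO = 4.94851.
Si apfu = 0.60483 × 4.94851 = 2.993.

2.993 Si apfu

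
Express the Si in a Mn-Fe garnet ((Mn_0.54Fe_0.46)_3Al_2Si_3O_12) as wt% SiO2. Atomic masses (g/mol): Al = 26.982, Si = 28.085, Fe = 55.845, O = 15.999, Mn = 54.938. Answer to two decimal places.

36.32 wt%

M((Mn_0.54Fe_0.46)_3Al_2Si_3O_12) = 496.273 g/mol; M(SiO2) = 60.083 g/mol.
Moles SiO2 per formula unit = 3 Si ÷ 1 = 3.0000.
SiO2 fraction = (3.0000 × 60.083) / 496.273 = 180.249/496.273 = 0.3632.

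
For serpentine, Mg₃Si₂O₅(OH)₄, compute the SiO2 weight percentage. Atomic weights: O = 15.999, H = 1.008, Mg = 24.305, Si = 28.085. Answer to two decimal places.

Formula mass = 277.108 g/mol.
2 Si → 2.0000 mol SiO2 per formula unit; M(SiO2) = 60.083, so SiO2 mass = 120.166 g.
120.166/277.108 × 100 = 43.36 wt%.

43.36 wt%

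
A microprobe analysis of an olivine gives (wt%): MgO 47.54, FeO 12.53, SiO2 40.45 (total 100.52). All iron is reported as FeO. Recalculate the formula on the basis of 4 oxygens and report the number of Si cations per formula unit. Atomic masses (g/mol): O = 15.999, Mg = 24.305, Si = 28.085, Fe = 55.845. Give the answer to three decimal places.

0.997 Si apfu

47.54 wt% MgO ÷ 40.304 g/mol = 1.17954 mol, giving 1.17954 Mg and 1.17954 O.
12.53 wt% FeO ÷ 71.844 g/mol = 0.17441 mol, giving 0.17441 Fe and 0.17441 O.
40.45 wt% SiO2 ÷ 60.083 g/mol = 0.67324 mol, giving 0.67324 Si and 1.34648 O.
Oxygen sums to 2.70043; scaling by 4/2.70043 = 1.48125 puts the formula on 4 O.
Si: 0.67324 × 1.48125 = 0.997 atoms per formula unit.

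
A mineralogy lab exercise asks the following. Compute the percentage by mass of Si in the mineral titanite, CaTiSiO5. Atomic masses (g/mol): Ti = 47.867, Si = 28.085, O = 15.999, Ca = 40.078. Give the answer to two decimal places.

14.33 weight percent

Formula mass = 1×40.078 + 1×47.867 + 1×28.085 + 5×15.999 = 196.025 g/mol, of which 28.085 g is Si.
So Si makes up 28.085/196.025 = 0.1433 of the mass, i.e. 14.33%.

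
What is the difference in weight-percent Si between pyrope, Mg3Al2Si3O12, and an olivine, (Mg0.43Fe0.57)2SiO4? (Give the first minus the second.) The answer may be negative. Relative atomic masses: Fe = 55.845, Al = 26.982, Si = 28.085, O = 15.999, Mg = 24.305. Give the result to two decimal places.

5.00 percentage points

Si in Mg3Al2Si3O12: molar mass 403.122 g/mol; 3×28.085 = 84.255 g → 20.90 wt%.
Si in (Mg0.43Fe0.57)2SiO4: molar mass 176.647 g/mol; 1×28.085 = 28.085 g → 15.90 wt%.
Difference = 20.90 − 15.90 = 5.00 percentage points.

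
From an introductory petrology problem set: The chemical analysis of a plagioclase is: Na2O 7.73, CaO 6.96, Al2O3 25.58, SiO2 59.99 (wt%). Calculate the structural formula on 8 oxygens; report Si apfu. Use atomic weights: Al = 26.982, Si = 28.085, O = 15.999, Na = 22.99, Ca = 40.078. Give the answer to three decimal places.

Na2O (M=61.979): mol = 0.12472; Na = 0.24944, O = 0.12472.
CaO (M=56.077): mol = 0.12412; Ca = 0.12412, O = 0.12412.
Al2O3 (M=101.961): mol = 0.25088; Al = 0.50176, O = 0.75264.
SiO2 (M=60.083): mol = 0.99845; Si = 0.99845, O = 1.99690.
ΣO = 2.99838; factor = 8/ΣO = 2.66811.
Si apfu = 0.99845 × 2.66811 = 2.664.

2.664 Si apfu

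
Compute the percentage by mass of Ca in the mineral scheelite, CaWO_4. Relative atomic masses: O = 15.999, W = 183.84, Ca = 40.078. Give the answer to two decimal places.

Formula mass = 1*40.078 + 1*183.84 + 4*15.999 = 287.914 g/mol, of which 40.078 g is Ca.
So Ca makes up 40.078/287.914 = 0.1392 of the mass, i.e. 13.92%.

13.92 mass %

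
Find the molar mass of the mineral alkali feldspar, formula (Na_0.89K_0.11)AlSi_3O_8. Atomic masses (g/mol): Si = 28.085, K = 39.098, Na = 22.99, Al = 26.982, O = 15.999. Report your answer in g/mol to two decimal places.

M = 0.89(22.99) + 0.11(39.098) + 1(26.982) + 3(28.085) + 8(15.999)

263.99 g/mol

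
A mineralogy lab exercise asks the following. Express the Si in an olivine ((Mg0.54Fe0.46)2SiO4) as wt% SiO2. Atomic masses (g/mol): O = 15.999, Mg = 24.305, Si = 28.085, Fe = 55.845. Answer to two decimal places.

Formula mass = 169.708 g/mol.
1 Si → 1.0000 mol SiO2 per formula unit; M(SiO2) = 60.083, so SiO2 mass = 60.083 g.
60.083/169.708 × 100 = 35.40 wt%.

35.40 wt%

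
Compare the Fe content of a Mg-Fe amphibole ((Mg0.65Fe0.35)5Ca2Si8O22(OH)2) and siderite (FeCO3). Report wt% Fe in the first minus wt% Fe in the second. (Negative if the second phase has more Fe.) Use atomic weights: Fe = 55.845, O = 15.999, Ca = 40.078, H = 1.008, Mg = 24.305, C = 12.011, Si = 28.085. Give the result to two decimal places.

-36.94 percentage points

M((Mg0.65Fe0.35)5Ca2Si8O22(OH)2) = 867.548 g/mol, so wt% Fe = 97.729/867.548 × 100 = 11.26%.
M(FeCO3) = 115.853 g/mol, so wt% Fe = 55.845/115.853 × 100 = 48.20%.
11.26 − 48.20 = -36.94 pp.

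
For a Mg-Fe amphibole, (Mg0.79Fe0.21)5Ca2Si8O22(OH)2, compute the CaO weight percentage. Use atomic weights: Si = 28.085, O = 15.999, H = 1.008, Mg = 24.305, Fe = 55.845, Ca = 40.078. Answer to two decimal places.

M((Mg0.79Fe0.21)5Ca2Si8O22(OH)2) = 845.470 g/mol; M(CaO) = 56.077 g/mol.
Moles CaO per formula unit = 2 Ca ÷ 1 = 2.0000.
CaO fraction = (2.0000 × 56.077) / 845.470 = 112.154/845.470 = 0.1327.

13.27 wt%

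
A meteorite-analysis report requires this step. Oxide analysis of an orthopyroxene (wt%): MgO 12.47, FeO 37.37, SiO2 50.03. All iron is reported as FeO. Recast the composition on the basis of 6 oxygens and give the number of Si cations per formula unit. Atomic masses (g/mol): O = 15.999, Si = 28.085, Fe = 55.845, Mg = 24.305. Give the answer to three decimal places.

12.47 wt% MgO ÷ 40.304 g/mol = 0.30940 mol, giving 0.30940 Mg and 0.30940 O.
37.37 wt% FeO ÷ 71.844 g/mol = 0.52015 mol, giving 0.52015 Fe and 0.52015 O.
50.03 wt% SiO2 ÷ 60.083 g/mol = 0.83268 mol, giving 0.83268 Si and 1.66536 O.
Oxygen sums to 2.49491; scaling by 6/2.49491 = 2.40490 puts the formula on 6 O.
Si: 0.83268 × 2.40490 = 2.003 atoms per formula unit.

2.003 Si apfu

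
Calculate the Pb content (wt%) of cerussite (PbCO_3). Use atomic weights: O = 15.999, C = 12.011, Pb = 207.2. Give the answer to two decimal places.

77.54 wt%

Molar mass of PbCO_3: 1×207.2 + 1×12.011 + 3×15.999 = 267.208 g/mol.
Mass of Pb per formula unit: 1 × 207.2 = 207.200 g.
Weight fraction Pb = 207.200 / 267.208 = 0.7754.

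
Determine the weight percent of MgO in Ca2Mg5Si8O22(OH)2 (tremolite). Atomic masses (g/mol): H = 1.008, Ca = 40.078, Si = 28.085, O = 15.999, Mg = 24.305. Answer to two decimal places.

Molar mass of Ca2Mg5Si8O22(OH)2 = 2*40.078 + 5*24.305 + 8*28.085 + 24*15.999 + 2*1.008 = 812.353 g/mol.
Each formula unit contains 5 Mg, equivalent to 5/1 = 5.0000 mol MgO.
M(MgO) = 1×24.305 + 1×15.999 = 40.304 g/mol.
Mass of MgO per formula unit = 5.0000 × 40.304 = 201.520 g.
MgO wt% = 201.520 / 812.353 × 100 = 24.81%.

24.81 wt%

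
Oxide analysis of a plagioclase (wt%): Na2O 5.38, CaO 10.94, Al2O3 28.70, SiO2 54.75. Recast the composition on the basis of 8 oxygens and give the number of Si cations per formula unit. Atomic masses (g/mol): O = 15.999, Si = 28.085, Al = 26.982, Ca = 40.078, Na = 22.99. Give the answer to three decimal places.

2.472 Si apfu

5.38 wt% Na2O ÷ 61.979 g/mol = 0.08680 mol, giving 0.17360 Na and 0.08680 O.
10.94 wt% CaO ÷ 56.077 g/mol = 0.19509 mol, giving 0.19509 Ca and 0.19509 O.
28.70 wt% Al2O3 ÷ 101.961 g/mol = 0.28148 mol, giving 0.56296 Al and 0.84444 O.
54.75 wt% SiO2 ÷ 60.083 g/mol = 0.91124 mol, giving 0.91124 Si and 1.82248 O.
Oxygen sums to 2.94881; scaling by 8/2.94881 = 2.71296 puts the formula on 8 O.
Si: 0.91124 × 2.71296 = 2.472 atoms per formula unit.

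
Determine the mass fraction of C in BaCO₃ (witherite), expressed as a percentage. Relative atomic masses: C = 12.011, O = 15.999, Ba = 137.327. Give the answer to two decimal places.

6.09 weight percent

M(BaCO₃) = 197.335 g/mol.
C contributes 1 × 12.011 = 12.011 g per mole.
12.011/197.335 = 0.0609 → 6.09%.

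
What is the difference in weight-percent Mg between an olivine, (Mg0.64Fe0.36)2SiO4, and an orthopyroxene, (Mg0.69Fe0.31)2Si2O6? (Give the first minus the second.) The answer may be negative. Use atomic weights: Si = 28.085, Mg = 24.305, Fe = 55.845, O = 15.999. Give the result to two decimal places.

M((Mg0.64Fe0.36)2SiO4) = 163.400 g/mol, so wt% Mg = 31.110/163.400 × 100 = 19.04%.
M((Mg0.69Fe0.31)2Si2O6) = 220.329 g/mol, so wt% Mg = 33.541/220.329 × 100 = 15.22%.
19.04 − 15.22 = 3.82 pp.

3.82 percentage points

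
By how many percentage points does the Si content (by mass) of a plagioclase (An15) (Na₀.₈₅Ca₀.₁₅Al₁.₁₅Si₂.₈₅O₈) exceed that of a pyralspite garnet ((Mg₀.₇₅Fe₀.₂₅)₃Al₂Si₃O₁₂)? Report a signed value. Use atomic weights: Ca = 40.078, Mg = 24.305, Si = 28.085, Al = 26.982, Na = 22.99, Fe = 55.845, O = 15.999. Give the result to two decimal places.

M(Na₀.₈₅Ca₀.₁₅Al₁.₁₅Si₂.₈₅O₈) = 264.617 g/mol, so wt% Si = 80.042/264.617 × 100 = 30.25%.
M((Mg₀.₇₅Fe₀.₂₅)₃Al₂Si₃O₁₂) = 426.777 g/mol, so wt% Si = 84.255/426.777 × 100 = 19.74%.
30.25 − 19.74 = 10.51 pp.

10.51 percentage points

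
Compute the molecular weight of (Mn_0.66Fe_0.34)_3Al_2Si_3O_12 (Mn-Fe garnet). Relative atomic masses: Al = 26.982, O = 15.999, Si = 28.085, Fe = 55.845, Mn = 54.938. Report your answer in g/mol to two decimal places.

The formula mass is the sum 1.98·54.938 + 1.02·55.845 + 2·26.982 + 3·28.085 + 12·15.999.

495.95 g/mol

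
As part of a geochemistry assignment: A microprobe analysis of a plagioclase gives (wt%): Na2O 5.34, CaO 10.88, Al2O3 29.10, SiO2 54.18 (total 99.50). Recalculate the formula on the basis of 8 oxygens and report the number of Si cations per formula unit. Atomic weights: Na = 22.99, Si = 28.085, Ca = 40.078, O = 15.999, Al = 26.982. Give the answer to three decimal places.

2.454 Si apfu

Na2O (M=61.979): mol = 0.08616; Na = 0.17232, O = 0.08616.
CaO (M=56.077): mol = 0.19402; Ca = 0.19402, O = 0.19402.
Al2O3 (M=101.961): mol = 0.28540; Al = 0.57080, O = 0.85620.
SiO2 (M=60.083): mol = 0.90175; Si = 0.90175, O = 1.80350.
ΣO = 2.93988; factor = 8/ΣO = 2.72120.
Si apfu = 0.90175 × 2.72120 = 2.454.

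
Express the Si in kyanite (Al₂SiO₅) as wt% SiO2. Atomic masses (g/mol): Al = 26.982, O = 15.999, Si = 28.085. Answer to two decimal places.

37.08 wt%

Formula mass = 162.044 g/mol.
1 Si → 1.0000 mol SiO2 per formula unit; M(SiO2) = 60.083, so SiO2 mass = 60.083 g.
60.083/162.044 × 100 = 37.08 wt%.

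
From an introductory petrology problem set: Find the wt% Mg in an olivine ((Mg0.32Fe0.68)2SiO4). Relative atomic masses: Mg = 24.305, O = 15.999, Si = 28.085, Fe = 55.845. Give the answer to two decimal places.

Molar mass of (Mg0.32Fe0.68)2SiO4: 0.64*24.305 + 1.36*55.845 + 1*28.085 + 4*15.999 = 183.585 g/mol.
Mass of Mg per formula unit: 0.64 × 24.305 = 15.555 g.
Weight fraction Mg = 15.555 / 183.585 = 0.0847.

8.47 wt%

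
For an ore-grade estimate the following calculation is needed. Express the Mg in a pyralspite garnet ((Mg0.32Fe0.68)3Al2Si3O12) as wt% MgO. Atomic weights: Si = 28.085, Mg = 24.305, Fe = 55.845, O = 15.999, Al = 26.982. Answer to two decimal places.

Formula mass = 467.464 g/mol.
0.96 Mg → 0.9600 mol MgO per formula unit; M(MgO) = 40.304, so MgO mass = 38.692 g.
38.692/467.464 × 100 = 8.28 wt%.

8.28 wt%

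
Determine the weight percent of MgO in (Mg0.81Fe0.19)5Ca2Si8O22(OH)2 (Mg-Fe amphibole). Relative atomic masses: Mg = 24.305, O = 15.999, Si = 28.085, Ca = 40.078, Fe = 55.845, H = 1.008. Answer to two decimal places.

19.38 wt%

Molar mass of (Mg0.81Fe0.19)5Ca2Si8O22(OH)2 = 4.05*24.305 + 0.95*55.845 + 2*40.078 + 8*28.085 + 24*15.999 + 2*1.008 = 842.316 g/mol.
Each formula unit contains 4.05 Mg, equivalent to 4.05/1 = 4.0500 mol MgO.
M(MgO) = 1×24.305 + 1×15.999 = 40.304 g/mol.
Mass of MgO per formula unit = 4.0500 × 40.304 = 163.231 g.
MgO wt% = 163.231 / 842.316 × 100 = 19.38%.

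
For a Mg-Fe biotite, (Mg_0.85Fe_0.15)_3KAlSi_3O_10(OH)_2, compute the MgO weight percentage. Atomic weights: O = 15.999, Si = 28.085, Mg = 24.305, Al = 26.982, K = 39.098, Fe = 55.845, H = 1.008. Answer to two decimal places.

Formula mass = 431.447 g/mol.
2.55 Mg → 2.5500 mol MgO per formula unit; M(MgO) = 40.304, so MgO mass = 102.775 g.
102.775/431.447 × 100 = 23.82 wt%.

23.82 wt%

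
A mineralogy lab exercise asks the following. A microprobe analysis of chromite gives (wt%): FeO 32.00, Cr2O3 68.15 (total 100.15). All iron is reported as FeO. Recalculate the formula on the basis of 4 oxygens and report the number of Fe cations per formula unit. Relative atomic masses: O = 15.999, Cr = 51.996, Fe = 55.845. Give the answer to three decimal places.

FeO (M=71.844): mol = 0.44541; Fe = 0.44541, O = 0.44541.
Cr2O3 (M=151.989): mol = 0.44839; Cr = 0.89678, O = 1.34517.
ΣO = 1.79058; factor = 4/ΣO = 2.23391.
Fe apfu = 0.44541 × 2.23391 = 0.995.

0.995 Fe apfu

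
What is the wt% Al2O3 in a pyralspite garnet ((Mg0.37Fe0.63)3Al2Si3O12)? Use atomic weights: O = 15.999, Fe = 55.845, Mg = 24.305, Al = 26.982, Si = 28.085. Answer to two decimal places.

22.03 wt%

Molar mass of (Mg0.37Fe0.63)3Al2Si3O12 = 1.11*24.305 + 1.89*55.845 + 2*26.982 + 3*28.085 + 12*15.999 = 462.733 g/mol.
Each formula unit contains 2 Al, equivalent to 2/2 = 1.0000 mol Al2O3.
M(Al2O3) = 2×26.982 + 3×15.999 = 101.961 g/mol.
Mass of Al2O3 per formula unit = 1.0000 × 101.961 = 101.961 g.
Al2O3 wt% = 101.961 / 462.733 × 100 = 22.03%.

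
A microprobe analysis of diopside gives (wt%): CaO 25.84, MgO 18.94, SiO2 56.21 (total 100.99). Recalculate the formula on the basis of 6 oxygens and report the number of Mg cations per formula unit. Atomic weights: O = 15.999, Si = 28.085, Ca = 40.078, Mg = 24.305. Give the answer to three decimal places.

CaO: 25.84/56.077 = 0.46079 mol → 0.46079 mol Ca, 0.46079 mol O.
MgO: 18.94/40.304 = 0.46993 mol → 0.46993 mol Mg, 0.46993 mol O.
SiO2: 56.21/60.083 = 0.93554 mol → 0.93554 mol Si, 1.87108 mol O.
Total oxygen = 2.80180 mol. Normalization factor = 6/2.80180 = 2.14148.
Mg per 6 O = 0.46993 × 2.14148 = 1.006.

1.006 Mg apfu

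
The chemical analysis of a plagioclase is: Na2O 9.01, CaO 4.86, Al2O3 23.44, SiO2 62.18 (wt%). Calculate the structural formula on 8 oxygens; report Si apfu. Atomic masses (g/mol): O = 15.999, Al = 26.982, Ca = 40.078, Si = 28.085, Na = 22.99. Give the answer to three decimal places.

Na2O (M=61.979): mol = 0.14537; Na = 0.29074, O = 0.14537.
CaO (M=56.077): mol = 0.08667; Ca = 0.08667, O = 0.08667.
Al2O3 (M=101.961): mol = 0.22989; Al = 0.45978, O = 0.68967.
SiO2 (M=60.083): mol = 1.03490; Si = 1.03490, O = 2.06980.
ΣO = 2.99151; factor = 8/ΣO = 2.67423.
Si apfu = 1.03490 × 2.67423 = 2.768.

2.768 Si apfu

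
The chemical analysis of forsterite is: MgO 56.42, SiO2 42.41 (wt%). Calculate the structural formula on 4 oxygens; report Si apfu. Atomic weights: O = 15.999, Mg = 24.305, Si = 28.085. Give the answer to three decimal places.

MgO: 56.42/40.304 = 1.39986 mol → 1.39986 mol Mg, 1.39986 mol O.
SiO2: 42.41/60.083 = 0.70586 mol → 0.70586 mol Si, 1.41172 mol O.
Total oxygen = 2.81158 mol. Normalization factor = 4/2.81158 = 1.42269.
Si per 4 O = 0.70586 × 1.42269 = 1.004.

1.004 Si apfu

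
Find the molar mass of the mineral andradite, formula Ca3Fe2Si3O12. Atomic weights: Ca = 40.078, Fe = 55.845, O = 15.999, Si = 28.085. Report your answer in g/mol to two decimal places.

The formula mass is the sum 3×40.078 + 2×55.845 + 3×28.085 + 12×15.999.

508.17 g/mol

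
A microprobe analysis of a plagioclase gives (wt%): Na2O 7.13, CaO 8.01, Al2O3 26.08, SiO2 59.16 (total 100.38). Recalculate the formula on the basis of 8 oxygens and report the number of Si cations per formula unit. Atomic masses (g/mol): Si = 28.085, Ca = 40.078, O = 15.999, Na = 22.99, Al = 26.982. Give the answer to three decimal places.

2.631 Si apfu

7.13 wt% Na2O ÷ 61.979 g/mol = 0.11504 mol, giving 0.23008 Na and 0.11504 O.
8.01 wt% CaO ÷ 56.077 g/mol = 0.14284 mol, giving 0.14284 Ca and 0.14284 O.
26.08 wt% Al2O3 ÷ 101.961 g/mol = 0.25578 mol, giving 0.51156 Al and 0.76734 O.
59.16 wt% SiO2 ÷ 60.083 g/mol = 0.98464 mol, giving 0.98464 Si and 1.96928 O.
Oxygen sums to 2.99450; scaling by 8/2.99450 = 2.67156 puts the formula on 8 O.
Si: 0.98464 × 2.67156 = 2.631 atoms per formula unit.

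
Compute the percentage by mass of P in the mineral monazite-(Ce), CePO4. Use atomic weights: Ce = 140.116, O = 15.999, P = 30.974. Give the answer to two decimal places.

13.18 weight percent

Molar mass of CePO4: 1×140.116 + 1×30.974 + 4×15.999 = 235.086 g/mol.
Mass of P per formula unit: 1 × 30.974 = 30.974 g.
Weight fraction P = 30.974 / 235.086 = 0.1318.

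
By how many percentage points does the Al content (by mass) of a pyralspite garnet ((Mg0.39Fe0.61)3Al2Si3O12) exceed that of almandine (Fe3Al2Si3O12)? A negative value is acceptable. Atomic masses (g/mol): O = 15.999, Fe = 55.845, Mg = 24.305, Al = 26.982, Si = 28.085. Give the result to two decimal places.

M((Mg0.39Fe0.61)3Al2Si3O12) = 460.840 g/mol, so wt% Al = 53.964/460.840 × 100 = 11.71%.
M(Fe3Al2Si3O12) = 497.742 g/mol, so wt% Al = 53.964/497.742 × 100 = 10.84%.
11.71 − 10.84 = 0.87 pp.

0.87 percentage points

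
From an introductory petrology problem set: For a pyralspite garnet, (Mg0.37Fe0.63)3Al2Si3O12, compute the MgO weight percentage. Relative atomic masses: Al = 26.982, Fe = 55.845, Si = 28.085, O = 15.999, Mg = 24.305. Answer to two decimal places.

9.67 wt%

M((Mg0.37Fe0.63)3Al2Si3O12) = 462.733 g/mol; M(MgO) = 40.304 g/mol.
Moles MgO per formula unit = 1.11 Mg ÷ 1 = 1.1100.
MgO fraction = (1.1100 × 40.304) / 462.733 = 44.737/462.733 = 0.0967.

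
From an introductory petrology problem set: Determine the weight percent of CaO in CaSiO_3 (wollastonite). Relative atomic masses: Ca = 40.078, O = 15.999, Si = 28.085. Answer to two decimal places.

Molar mass of CaSiO_3 = 1·40.078 + 1·28.085 + 3·15.999 = 116.160 g/mol.
Each formula unit contains 1 Ca, equivalent to 1/1 = 1.0000 mol CaO.
M(CaO) = 1×40.078 + 1×15.999 = 56.077 g/mol.
Mass of CaO per formula unit = 1.0000 × 56.077 = 56.077 g.
CaO wt% = 56.077 / 116.160 × 100 = 48.28%.

48.28 wt%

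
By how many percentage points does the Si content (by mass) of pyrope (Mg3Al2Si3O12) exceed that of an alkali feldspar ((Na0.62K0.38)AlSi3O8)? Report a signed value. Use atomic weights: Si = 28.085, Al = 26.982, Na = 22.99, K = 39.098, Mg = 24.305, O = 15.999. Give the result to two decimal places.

-10.50 percentage points

M(Mg3Al2Si3O12) = 403.122 g/mol, so wt% Si = 84.255/403.122 × 100 = 20.90%.
M((Na0.62K0.38)AlSi3O8) = 268.340 g/mol, so wt% Si = 84.255/268.340 × 100 = 31.40%.
20.90 − 31.40 = -10.50 pp.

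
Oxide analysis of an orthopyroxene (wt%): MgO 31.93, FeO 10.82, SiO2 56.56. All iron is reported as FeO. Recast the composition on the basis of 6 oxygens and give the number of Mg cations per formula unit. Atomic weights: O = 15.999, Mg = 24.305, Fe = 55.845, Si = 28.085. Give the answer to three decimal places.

1.682 Mg apfu

MgO: 31.93/40.304 = 0.79223 mol → 0.79223 mol Mg, 0.79223 mol O.
FeO: 10.82/71.844 = 0.15060 mol → 0.15060 mol Fe, 0.15060 mol O.
SiO2: 56.56/60.083 = 0.94136 mol → 0.94136 mol Si, 1.88272 mol O.
Total oxygen = 2.82555 mol. Normalization factor = 6/2.82555 = 2.12348.
Mg per 6 O = 0.79223 × 2.12348 = 1.682.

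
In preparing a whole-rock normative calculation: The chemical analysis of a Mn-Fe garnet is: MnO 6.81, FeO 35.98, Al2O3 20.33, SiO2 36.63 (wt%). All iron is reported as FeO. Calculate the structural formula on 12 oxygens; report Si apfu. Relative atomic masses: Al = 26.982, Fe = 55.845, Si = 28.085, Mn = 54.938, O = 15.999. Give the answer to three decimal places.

MnO: 6.81/70.937 = 0.09600 mol → 0.09600 mol Mn, 0.09600 mol O.
FeO: 35.98/71.844 = 0.50081 mol → 0.50081 mol Fe, 0.50081 mol O.
Al2O3: 20.33/101.961 = 0.19939 mol → 0.39878 mol Al, 0.59817 mol O.
SiO2: 36.63/60.083 = 0.60966 mol → 0.60966 mol Si, 1.21932 mol O.
Total oxygen = 2.41430 mol. Normalization factor = 12/2.41430 = 4.97038.
Si per 12 O = 0.60966 × 4.97038 = 3.030.

3.030 Si apfu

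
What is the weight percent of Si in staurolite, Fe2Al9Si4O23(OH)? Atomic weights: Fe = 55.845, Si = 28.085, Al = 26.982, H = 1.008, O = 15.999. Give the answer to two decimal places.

Molar mass of Fe2Al9Si4O23(OH): 2×55.845 + 9×26.982 + 4×28.085 + 24×15.999 + 1×1.008 = 851.852 g/mol.
Mass of Si per formula unit: 4 × 28.085 = 112.340 g.
Weight fraction Si = 112.340 / 851.852 = 0.1319.

13.19 mass %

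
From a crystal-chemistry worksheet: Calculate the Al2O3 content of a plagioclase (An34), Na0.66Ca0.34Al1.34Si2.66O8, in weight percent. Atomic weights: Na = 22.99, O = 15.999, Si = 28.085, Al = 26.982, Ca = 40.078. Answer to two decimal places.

25.52 wt%

M(Na0.66Ca0.34Al1.34Si2.66O8) = 267.654 g/mol; M(Al2O3) = 101.961 g/mol.
Moles Al2O3 per formula unit = 1.34 Al ÷ 2 = 0.6700.
Al2O3 fraction = (0.6700 × 101.961) / 267.654 = 68.314/267.654 = 0.2552.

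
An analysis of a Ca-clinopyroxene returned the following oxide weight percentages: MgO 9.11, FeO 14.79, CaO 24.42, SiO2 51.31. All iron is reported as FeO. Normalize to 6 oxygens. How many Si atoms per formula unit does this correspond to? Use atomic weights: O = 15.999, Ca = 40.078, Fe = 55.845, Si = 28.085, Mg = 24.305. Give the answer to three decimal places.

9.11 wt% MgO ÷ 40.304 g/mol = 0.22603 mol, giving 0.22603 Mg and 0.22603 O.
14.79 wt% FeO ÷ 71.844 g/mol = 0.20586 mol, giving 0.20586 Fe and 0.20586 O.
24.42 wt% CaO ÷ 56.077 g/mol = 0.43547 mol, giving 0.43547 Ca and 0.43547 O.
51.31 wt% SiO2 ÷ 60.083 g/mol = 0.85399 mol, giving 0.85399 Si and 1.70798 O.
Oxygen sums to 2.57534; scaling by 6/2.57534 = 2.32979 puts the formula on 6 O.
Si: 0.85399 × 2.32979 = 1.990 atoms per formula unit.

1.990 Si apfu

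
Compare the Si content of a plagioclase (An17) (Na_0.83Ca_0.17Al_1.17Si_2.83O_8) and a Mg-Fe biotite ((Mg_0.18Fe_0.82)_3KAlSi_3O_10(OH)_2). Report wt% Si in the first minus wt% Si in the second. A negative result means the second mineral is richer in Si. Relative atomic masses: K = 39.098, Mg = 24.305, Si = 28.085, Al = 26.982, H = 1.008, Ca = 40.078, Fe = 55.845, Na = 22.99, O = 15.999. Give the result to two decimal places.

12.97 percentage points

First mineral: 79.481 g Si in 264.936 g formula = 30.00 wt% Si.
Second mineral: 84.255 g Si in 494.842 g formula = 17.03 wt% Si.
30.00% − 17.03% gives a difference of 12.97 percentage points.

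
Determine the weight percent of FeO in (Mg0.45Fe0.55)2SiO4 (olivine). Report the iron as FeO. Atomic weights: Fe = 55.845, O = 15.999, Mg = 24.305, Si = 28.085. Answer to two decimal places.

M((Mg0.45Fe0.55)2SiO4) = 175.385 g/mol; M(FeO) = 71.844 g/mol.
Moles FeO per formula unit = 1.10 Fe ÷ 1 = 1.1000.
FeO fraction = (1.1000 × 71.844) / 175.385 = 79.028/175.385 = 0.4506.

45.06 wt%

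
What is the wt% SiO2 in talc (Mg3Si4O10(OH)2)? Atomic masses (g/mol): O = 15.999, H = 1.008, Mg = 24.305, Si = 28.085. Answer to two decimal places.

63.37 wt%

M(Mg3Si4O10(OH)2) = 379.259 g/mol; M(SiO2) = 60.083 g/mol.
Moles SiO2 per formula unit = 4 Si ÷ 1 = 4.0000.
SiO2 fraction = (4.0000 × 60.083) / 379.259 = 240.332/379.259 = 0.6337.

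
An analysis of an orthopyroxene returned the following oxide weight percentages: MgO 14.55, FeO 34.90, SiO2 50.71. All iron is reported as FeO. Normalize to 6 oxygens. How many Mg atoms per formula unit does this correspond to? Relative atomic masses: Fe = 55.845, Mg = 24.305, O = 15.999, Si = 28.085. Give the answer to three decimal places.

0.855 Mg apfu

MgO (M=40.304): mol = 0.36101; Mg = 0.36101, O = 0.36101.
FeO (M=71.844): mol = 0.48577; Fe = 0.48577, O = 0.48577.
SiO2 (M=60.083): mol = 0.84400; Si = 0.84400, O = 1.68800.
ΣO = 2.53478; factor = 6/ΣO = 2.36707.
Mg apfu = 0.36101 × 2.36707 = 0.855.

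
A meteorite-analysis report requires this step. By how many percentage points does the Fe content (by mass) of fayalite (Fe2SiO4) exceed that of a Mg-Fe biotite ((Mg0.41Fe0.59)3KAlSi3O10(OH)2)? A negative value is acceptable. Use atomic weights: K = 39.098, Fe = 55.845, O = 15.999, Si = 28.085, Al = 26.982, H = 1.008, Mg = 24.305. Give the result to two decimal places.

33.92 percentage points

M(Fe2SiO4) = 203.771 g/mol, so wt% Fe = 111.690/203.771 × 100 = 54.81%.
M((Mg0.41Fe0.59)3KAlSi3O10(OH)2) = 473.080 g/mol, so wt% Fe = 98.846/473.080 × 100 = 20.89%.
54.81 − 20.89 = 33.92 pp.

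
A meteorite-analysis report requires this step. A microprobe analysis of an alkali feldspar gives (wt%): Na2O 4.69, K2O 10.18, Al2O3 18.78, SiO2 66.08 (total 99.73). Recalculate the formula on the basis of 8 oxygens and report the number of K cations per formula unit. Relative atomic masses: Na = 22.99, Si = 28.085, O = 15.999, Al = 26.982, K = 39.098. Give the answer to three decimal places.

0.589 K apfu

Na2O (M=61.979): mol = 0.07567; Na = 0.15134, O = 0.07567.
K2O (M=94.195): mol = 0.10807; K = 0.21614, O = 0.10807.
Al2O3 (M=101.961): mol = 0.18419; Al = 0.36838, O = 0.55257.
SiO2 (M=60.083): mol = 1.09981; Si = 1.09981, O = 2.19962.
ΣO = 2.93593; factor = 8/ΣO = 2.72486.
K apfu = 0.21614 × 2.72486 = 0.589.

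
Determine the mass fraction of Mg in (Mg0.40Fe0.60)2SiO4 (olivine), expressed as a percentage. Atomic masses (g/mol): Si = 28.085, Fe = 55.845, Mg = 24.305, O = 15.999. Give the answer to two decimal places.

10.89 mass %

Formula mass = 0.80×24.305 + 1.20×55.845 + 1×28.085 + 4×15.999 = 178.539 g/mol, of which 19.444 g is Mg.
So Mg makes up 19.444/178.539 = 0.1089 of the mass, i.e. 10.89%.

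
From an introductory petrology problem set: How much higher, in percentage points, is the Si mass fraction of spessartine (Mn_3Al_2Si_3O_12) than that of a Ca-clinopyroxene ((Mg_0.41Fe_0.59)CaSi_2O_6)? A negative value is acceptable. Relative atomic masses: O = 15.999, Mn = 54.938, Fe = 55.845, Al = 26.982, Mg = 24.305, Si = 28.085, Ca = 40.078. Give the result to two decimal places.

First mineral: 84.255 g Si in 495.021 g formula = 17.02 wt% Si.
Second mineral: 56.170 g Si in 235.156 g formula = 23.89 wt% Si.
17.02% − 23.89% gives a difference of -6.87 percentage points.

-6.87 percentage points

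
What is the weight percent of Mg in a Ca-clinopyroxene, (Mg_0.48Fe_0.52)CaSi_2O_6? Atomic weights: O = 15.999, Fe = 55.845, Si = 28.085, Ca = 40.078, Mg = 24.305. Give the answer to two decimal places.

5.01 wt%

Formula mass = 0.48×24.305 + 0.52×55.845 + 1×40.078 + 2×28.085 + 6×15.999 = 232.948 g/mol, of which 11.666 g is Mg.
So Mg makes up 11.666/232.948 = 0.0501 of the mass, i.e. 5.01%.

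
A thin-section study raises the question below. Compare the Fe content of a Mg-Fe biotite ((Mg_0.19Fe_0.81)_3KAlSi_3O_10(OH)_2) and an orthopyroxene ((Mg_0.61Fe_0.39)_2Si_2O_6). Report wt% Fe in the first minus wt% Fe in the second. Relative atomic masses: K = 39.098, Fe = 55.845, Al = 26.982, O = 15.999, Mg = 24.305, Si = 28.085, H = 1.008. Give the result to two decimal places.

M((Mg_0.19Fe_0.81)_3KAlSi_3O_10(OH)_2) = 493.896 g/mol, so wt% Fe = 135.703/493.896 × 100 = 27.48%.
M((Mg_0.61Fe_0.39)_2Si_2O_6) = 225.375 g/mol, so wt% Fe = 43.559/225.375 × 100 = 19.33%.
27.48 − 19.33 = 8.15 pp.

8.15 percentage points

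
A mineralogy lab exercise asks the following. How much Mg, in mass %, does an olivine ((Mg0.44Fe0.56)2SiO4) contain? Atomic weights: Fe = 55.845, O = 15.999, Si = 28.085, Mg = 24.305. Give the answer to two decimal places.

Molar mass of (Mg0.44Fe0.56)2SiO4: 0.88×24.305 + 1.12×55.845 + 1×28.085 + 4×15.999 = 176.016 g/mol.
Mass of Mg per formula unit: 0.88 × 24.305 = 21.388 g.
Weight fraction Mg = 21.388 / 176.016 = 0.1215.

12.15 mass %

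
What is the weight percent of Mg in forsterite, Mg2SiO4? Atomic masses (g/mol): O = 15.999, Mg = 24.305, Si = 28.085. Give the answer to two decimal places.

Formula mass = 2·24.305 + 1·28.085 + 4·15.999 = 140.691 g/mol, of which 48.610 g is Mg.
So Mg makes up 48.610/140.691 = 0.3455 of the mass, i.e. 34.55%.

34.55 wt%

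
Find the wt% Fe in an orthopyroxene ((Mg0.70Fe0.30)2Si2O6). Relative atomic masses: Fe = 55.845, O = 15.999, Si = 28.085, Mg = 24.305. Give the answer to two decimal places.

Formula mass = 1.40·24.305 + 0.60·55.845 + 2·28.085 + 6·15.999 = 219.698 g/mol, of which 33.507 g is Fe.
So Fe makes up 33.507/219.698 = 0.1525 of the mass, i.e. 15.25%.

15.25 mass %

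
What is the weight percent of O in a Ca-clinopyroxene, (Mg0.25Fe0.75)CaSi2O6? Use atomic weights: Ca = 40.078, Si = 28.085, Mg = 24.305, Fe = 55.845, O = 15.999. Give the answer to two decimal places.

Molar mass of (Mg0.25Fe0.75)CaSi2O6: 0.25*24.305 + 0.75*55.845 + 1*40.078 + 2*28.085 + 6*15.999 = 240.202 g/mol.
Mass of O per formula unit: 6 × 15.999 = 95.994 g.
Weight fraction O = 95.994 / 240.202 = 0.3996.

39.96 weight percent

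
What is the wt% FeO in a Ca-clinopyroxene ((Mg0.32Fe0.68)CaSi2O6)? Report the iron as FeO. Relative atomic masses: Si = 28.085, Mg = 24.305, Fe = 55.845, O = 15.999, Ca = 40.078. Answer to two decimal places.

20.53 wt%

Molar mass of (Mg0.32Fe0.68)CaSi2O6 = 0.32·24.305 + 0.68·55.845 + 1·40.078 + 2·28.085 + 6·15.999 = 237.994 g/mol.
Each formula unit contains 0.68 Fe, equivalent to 0.68/1 = 0.6800 mol FeO.
M(FeO) = 1×55.845 + 1×15.999 = 71.844 g/mol.
Mass of FeO per formula unit = 0.6800 × 71.844 = 48.854 g.
FeO wt% = 48.854 / 237.994 × 100 = 20.53%.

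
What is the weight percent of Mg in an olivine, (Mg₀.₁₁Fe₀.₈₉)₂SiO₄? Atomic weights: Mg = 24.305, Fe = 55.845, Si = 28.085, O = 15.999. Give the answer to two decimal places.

2.72 wt%

Molar mass of (Mg₀.₁₁Fe₀.₈₉)₂SiO₄: 0.22*24.305 + 1.78*55.845 + 1*28.085 + 4*15.999 = 196.832 g/mol.
Mass of Mg per formula unit: 0.22 × 24.305 = 5.347 g.
Weight fraction Mg = 5.347 / 196.832 = 0.0272.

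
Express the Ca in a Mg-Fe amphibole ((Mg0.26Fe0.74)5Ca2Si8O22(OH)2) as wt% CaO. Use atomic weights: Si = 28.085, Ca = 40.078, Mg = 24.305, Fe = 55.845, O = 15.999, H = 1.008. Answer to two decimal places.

12.07 wt%

M((Mg0.26Fe0.74)5Ca2Si8O22(OH)2) = 929.051 g/mol; M(CaO) = 56.077 g/mol.
Moles CaO per formula unit = 2 Ca ÷ 1 = 2.0000.
CaO fraction = (2.0000 × 56.077) / 929.051 = 112.154/929.051 = 0.1207.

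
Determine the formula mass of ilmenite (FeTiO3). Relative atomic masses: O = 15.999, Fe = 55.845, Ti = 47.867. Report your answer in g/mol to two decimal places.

M = 1*55.845 + 1*47.867 + 3*15.999

151.71 g/mol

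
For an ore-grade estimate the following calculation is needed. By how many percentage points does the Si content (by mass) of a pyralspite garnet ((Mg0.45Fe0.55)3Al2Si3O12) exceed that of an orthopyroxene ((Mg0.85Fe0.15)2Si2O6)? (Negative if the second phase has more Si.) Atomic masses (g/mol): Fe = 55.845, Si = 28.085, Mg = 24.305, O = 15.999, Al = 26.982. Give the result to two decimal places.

Si in (Mg0.45Fe0.55)3Al2Si3O12: molar mass 455.163 g/mol; 3×28.085 = 84.255 g → 18.51 wt%.
Si in (Mg0.85Fe0.15)2Si2O6: molar mass 210.236 g/mol; 2×28.085 = 56.170 g → 26.72 wt%.
Difference = 18.51 − 26.72 = -8.21 percentage points.

-8.21 percentage points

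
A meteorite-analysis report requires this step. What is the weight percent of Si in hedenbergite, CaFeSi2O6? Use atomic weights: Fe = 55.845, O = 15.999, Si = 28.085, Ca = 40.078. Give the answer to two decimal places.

22.64 wt%

M(CaFeSi2O6) = 248.087 g/mol.
Si contributes 2 × 28.085 = 56.170 g per mole.
56.170/248.087 = 0.2264 → 22.64%.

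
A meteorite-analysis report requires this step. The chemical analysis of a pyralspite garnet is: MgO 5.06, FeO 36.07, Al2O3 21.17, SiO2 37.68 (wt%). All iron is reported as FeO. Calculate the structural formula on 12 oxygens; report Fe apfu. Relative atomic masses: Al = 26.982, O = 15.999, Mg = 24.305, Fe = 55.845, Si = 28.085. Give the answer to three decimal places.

2.405 Fe apfu

MgO: 5.06/40.304 = 0.12555 mol → 0.12555 mol Mg, 0.12555 mol O.
FeO: 36.07/71.844 = 0.50206 mol → 0.50206 mol Fe, 0.50206 mol O.
Al2O3: 21.17/101.961 = 0.20763 mol → 0.41526 mol Al, 0.62289 mol O.
SiO2: 37.68/60.083 = 0.62713 mol → 0.62713 mol Si, 1.25426 mol O.
Total oxygen = 2.50476 mol. Normalization factor = 12/2.50476 = 4.79088.
Fe per 12 O = 0.50206 × 4.79088 = 2.405.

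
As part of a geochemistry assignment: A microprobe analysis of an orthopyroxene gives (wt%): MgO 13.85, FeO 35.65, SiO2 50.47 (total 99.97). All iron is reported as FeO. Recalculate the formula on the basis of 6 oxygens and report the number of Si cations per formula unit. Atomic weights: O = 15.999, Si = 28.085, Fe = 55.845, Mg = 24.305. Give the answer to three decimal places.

2.000 Si apfu

MgO: 13.85/40.304 = 0.34364 mol → 0.34364 mol Mg, 0.34364 mol O.
FeO: 35.65/71.844 = 0.49621 mol → 0.49621 mol Fe, 0.49621 mol O.
SiO2: 50.47/60.083 = 0.84000 mol → 0.84000 mol Si, 1.68000 mol O.
Total oxygen = 2.51985 mol. Normalization factor = 6/2.51985 = 2.38109.
Si per 6 O = 0.84000 × 2.38109 = 2.000.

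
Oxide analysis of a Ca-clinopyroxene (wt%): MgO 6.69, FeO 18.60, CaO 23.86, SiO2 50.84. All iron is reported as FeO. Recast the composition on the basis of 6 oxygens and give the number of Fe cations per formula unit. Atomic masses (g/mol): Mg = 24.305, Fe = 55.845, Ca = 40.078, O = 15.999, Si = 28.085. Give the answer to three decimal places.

MgO: 6.69/40.304 = 0.16599 mol → 0.16599 mol Mg, 0.16599 mol O.
FeO: 18.60/71.844 = 0.25889 mol → 0.25889 mol Fe, 0.25889 mol O.
CaO: 23.86/56.077 = 0.42549 mol → 0.42549 mol Ca, 0.42549 mol O.
SiO2: 50.84/60.083 = 0.84616 mol → 0.84616 mol Si, 1.69232 mol O.
Total oxygen = 2.54269 mol. Normalization factor = 6/2.54269 = 2.35971.
Fe per 6 O = 0.25889 × 2.35971 = 0.611.

0.611 Fe apfu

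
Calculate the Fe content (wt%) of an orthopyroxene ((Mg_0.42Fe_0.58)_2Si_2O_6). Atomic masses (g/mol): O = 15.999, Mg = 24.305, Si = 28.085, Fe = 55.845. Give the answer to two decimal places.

M((Mg_0.42Fe_0.58)_2Si_2O_6) = 237.360 g/mol.
Fe contributes 1.16 × 55.845 = 64.780 g per mole.
64.780/237.360 = 0.2729 → 27.29%.

27.29 wt%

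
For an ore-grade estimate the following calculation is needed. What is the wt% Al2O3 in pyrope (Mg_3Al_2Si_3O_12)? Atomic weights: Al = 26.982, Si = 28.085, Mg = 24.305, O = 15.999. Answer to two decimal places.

25.29 wt%

Molar mass of Mg_3Al_2Si_3O_12 = 3*24.305 + 2*26.982 + 3*28.085 + 12*15.999 = 403.122 g/mol.
Each formula unit contains 2 Al, equivalent to 2/2 = 1.0000 mol Al2O3.
M(Al2O3) = 2×26.982 + 3×15.999 = 101.961 g/mol.
Mass of Al2O3 per formula unit = 1.0000 × 101.961 = 101.961 g.
Al2O3 wt% = 101.961 / 403.122 × 100 = 25.29%.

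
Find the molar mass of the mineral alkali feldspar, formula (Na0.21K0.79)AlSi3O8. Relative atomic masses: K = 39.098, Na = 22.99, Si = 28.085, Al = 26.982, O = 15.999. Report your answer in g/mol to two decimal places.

274.94 g/mol

Na: 0.21 × 22.99 = 4.8279
K: 0.79 × 39.098 = 30.8874
Al: 1 × 26.982 = 26.9820
Si: 3 × 28.085 = 84.2550
O: 8 × 15.999 = 127.9920
Summing the contributions gives the formula mass.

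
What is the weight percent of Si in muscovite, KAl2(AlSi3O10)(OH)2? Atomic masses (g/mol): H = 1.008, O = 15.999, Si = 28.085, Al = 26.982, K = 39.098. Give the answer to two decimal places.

Formula mass = 1×39.098 + 3×26.982 + 3×28.085 + 12×15.999 + 2×1.008 = 398.303 g/mol, of which 84.255 g is Si.
So Si makes up 84.255/398.303 = 0.2115 of the mass, i.e. 21.15%.

21.15 weight percent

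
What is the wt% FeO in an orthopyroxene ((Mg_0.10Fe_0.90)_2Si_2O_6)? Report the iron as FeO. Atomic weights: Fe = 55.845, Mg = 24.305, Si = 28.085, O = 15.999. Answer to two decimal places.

50.21 wt%

M((Mg_0.10Fe_0.90)_2Si_2O_6) = 257.546 g/mol; M(FeO) = 71.844 g/mol.
Moles FeO per formula unit = 1.80 Fe ÷ 1 = 1.8000.
FeO fraction = (1.8000 × 71.844) / 257.546 = 129.319/257.546 = 0.5021.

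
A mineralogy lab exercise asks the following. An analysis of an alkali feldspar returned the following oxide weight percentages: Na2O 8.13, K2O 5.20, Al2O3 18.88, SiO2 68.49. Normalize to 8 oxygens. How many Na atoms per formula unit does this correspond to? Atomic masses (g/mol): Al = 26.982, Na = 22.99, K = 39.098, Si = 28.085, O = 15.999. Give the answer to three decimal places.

0.695 Na apfu

8.13 wt% Na2O ÷ 61.979 g/mol = 0.13117 mol, giving 0.26234 Na and 0.13117 O.
5.20 wt% K2O ÷ 94.195 g/mol = 0.05520 mol, giving 0.11040 K and 0.05520 O.
18.88 wt% Al2O3 ÷ 101.961 g/mol = 0.18517 mol, giving 0.37034 Al and 0.55551 O.
68.49 wt% SiO2 ÷ 60.083 g/mol = 1.13992 mol, giving 1.13992 Si and 2.27984 O.
Oxygen sums to 3.02172; scaling by 8/3.02172 = 2.64750 puts the formula on 8 O.
Na: 0.26234 × 2.64750 = 0.695 atoms per formula unit.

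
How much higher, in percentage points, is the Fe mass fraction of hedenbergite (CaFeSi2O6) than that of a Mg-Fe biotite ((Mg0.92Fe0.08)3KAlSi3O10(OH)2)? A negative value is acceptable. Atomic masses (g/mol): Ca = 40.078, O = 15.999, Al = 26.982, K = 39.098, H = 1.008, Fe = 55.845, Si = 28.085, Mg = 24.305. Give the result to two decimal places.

19.36 percentage points

First mineral: 55.845 g Fe in 248.087 g formula = 22.51 wt% Fe.
Second mineral: 13.403 g Fe in 424.824 g formula = 3.15 wt% Fe.
22.51% − 3.15% gives a difference of 19.36 percentage points.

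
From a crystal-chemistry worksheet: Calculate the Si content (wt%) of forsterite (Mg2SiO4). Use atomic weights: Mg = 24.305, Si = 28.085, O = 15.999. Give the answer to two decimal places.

19.96 wt%

Formula mass = 2×24.305 + 1×28.085 + 4×15.999 = 140.691 g/mol, of which 28.085 g is Si.
So Si makes up 28.085/140.691 = 0.1996 of the mass, i.e. 19.96%.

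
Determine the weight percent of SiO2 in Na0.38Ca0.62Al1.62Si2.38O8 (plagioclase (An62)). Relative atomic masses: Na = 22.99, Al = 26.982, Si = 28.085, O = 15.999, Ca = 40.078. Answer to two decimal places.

52.55 wt%

Formula mass = 272.130 g/mol.
2.38 Si → 2.3800 mol SiO2 per formula unit; M(SiO2) = 60.083, so SiO2 mass = 142.998 g.
142.998/272.130 × 100 = 52.55 wt%.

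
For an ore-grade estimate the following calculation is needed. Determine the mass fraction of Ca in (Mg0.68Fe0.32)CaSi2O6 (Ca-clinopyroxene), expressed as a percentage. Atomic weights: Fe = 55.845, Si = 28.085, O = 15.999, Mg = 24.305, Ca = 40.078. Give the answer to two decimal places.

Molar mass of (Mg0.68Fe0.32)CaSi2O6: 0.68×24.305 + 0.32×55.845 + 1×40.078 + 2×28.085 + 6×15.999 = 226.640 g/mol.
Mass of Ca per formula unit: 1 × 40.078 = 40.078 g.
Weight fraction Ca = 40.078 / 226.640 = 0.1768.

17.68 mass %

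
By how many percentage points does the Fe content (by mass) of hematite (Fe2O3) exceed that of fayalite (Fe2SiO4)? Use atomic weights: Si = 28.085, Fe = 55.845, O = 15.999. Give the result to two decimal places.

15.13 percentage points

M(Fe2O3) = 159.687 g/mol, so wt% Fe = 111.690/159.687 × 100 = 69.94%.
M(Fe2SiO4) = 203.771 g/mol, so wt% Fe = 111.690/203.771 × 100 = 54.81%.
69.94 − 54.81 = 15.13 pp.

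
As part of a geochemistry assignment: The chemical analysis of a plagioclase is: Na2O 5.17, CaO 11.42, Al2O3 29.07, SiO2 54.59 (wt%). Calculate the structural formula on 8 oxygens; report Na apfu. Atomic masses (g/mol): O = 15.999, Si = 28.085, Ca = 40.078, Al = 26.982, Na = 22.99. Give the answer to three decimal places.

5.17 wt% Na2O ÷ 61.979 g/mol = 0.08342 mol, giving 0.16684 Na and 0.08342 O.
11.42 wt% CaO ÷ 56.077 g/mol = 0.20365 mol, giving 0.20365 Ca and 0.20365 O.
29.07 wt% Al2O3 ÷ 101.961 g/mol = 0.28511 mol, giving 0.57022 Al and 0.85533 O.
54.59 wt% SiO2 ÷ 60.083 g/mol = 0.90858 mol, giving 0.90858 Si and 1.81716 O.
Oxygen sums to 2.95956; scaling by 8/2.95956 = 2.70310 puts the formula on 8 O.
Na: 0.16684 × 2.70310 = 0.451 atoms per formula unit.

0.451 Na apfu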